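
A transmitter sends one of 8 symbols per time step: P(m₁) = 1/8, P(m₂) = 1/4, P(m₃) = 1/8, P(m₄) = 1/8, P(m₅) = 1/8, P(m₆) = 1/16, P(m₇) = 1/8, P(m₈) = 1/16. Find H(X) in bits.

2.875 bits

Each probability is a power of 1/2, so log₂(1/p) is an integer.
H = Σ p·log₂(1/p) = 1/8·3 + 1/4·2 + 1/8·3 + 1/8·3 + 1/8·3 + 1/16·4 + 1/8·3 + 1/16·4 = 2.875 bits.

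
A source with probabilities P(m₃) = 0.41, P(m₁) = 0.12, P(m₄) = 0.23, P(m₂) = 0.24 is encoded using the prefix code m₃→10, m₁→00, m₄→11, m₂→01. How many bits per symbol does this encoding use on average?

2 bits/symbol

L̄ = Σ pᵢ·ℓᵢ = 0.41·2 + 0.12·2 + 0.23·2 + 0.24·2 = 2 bits/symbol.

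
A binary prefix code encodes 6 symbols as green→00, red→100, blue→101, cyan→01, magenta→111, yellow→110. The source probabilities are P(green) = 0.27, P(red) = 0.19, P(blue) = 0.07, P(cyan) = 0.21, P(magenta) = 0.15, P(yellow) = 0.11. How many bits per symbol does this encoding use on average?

L̄ = Σ pᵢ·ℓᵢ = 0.27·2 + 0.19·3 + 0.07·3 + 0.21·2 + 0.15·3 + 0.11·3 = 2.52 bits/symbol.

2.52 bits/symbol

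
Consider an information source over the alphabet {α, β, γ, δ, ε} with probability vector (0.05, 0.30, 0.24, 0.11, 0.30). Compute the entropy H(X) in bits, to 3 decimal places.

2.103 bits

H = −Σ pᵢ log₂ pᵢ.
−0.05·log₂(0.05) = 0.2161
−0.30·log₂(0.30) = 0.5211
−0.24·log₂(0.24) = 0.4941
−0.11·log₂(0.11) = 0.3503
−0.30·log₂(0.30) = 0.5211
Sum ≈ 2.1027 → 2.103 bits.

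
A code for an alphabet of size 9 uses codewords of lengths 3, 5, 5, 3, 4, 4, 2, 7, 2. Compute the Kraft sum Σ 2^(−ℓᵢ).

0.9453125

With common denominator 2^7 = 128: Σ 2^(−ℓᵢ) = 16/128 + 4/128 + 4/128 + 16/128 + 8/128 + 8/128 + 32/128 + 1/128 + 32/128 = 121/128 = 0.9453125.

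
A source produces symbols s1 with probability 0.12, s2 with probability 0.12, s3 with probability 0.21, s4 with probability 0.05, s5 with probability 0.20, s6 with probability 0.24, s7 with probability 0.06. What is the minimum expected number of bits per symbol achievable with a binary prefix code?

2.66 bits/symbol

Repeatedly combine the two least-probable nodes; the expected code length is the sum of the merged weights.
merge 1/20 + 3/50 → 11/100
merge 11/100 + 3/25 → 23/100
merge 3/25 + 1/5 → 8/25
merge 21/100 + 23/100 → 11/25
merge 6/25 + 8/25 → 14/25
merge 11/25 + 14/25 → 1
L = 11/100 + 23/100 + 8/25 + 11/25 + 14/25 + 1 = 133/50 = 2.66 bits/symbol.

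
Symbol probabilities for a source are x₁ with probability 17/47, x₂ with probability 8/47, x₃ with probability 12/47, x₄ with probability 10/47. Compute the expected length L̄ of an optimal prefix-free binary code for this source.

Repeatedly combine the two least-probable nodes; the expected code length is the sum of the merged weights.
merge 8/47 + 10/47 → 18/47
merge 12/47 + 17/47 → 29/47
merge 18/47 + 29/47 → 1
L = 18/47 + 29/47 + 1 = 2 bits/symbol.

2 bits/symbol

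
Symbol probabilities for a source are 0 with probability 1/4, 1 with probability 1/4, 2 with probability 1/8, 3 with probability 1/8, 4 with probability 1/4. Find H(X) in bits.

2.25 bits

Each probability is a power of 1/2, so log₂(1/p) is an integer.
H = Σ p·log₂(1/p) = 1/4·2 + 1/4·2 + 1/8·3 + 1/8·3 + 1/4·2 = 2.25 bits.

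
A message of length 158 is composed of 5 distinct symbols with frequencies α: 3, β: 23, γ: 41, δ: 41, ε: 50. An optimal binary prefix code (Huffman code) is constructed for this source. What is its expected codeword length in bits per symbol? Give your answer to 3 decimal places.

Probabilities are the counts divided by 158.
Repeatedly combine the two least-probable nodes; the expected code length is the sum of the merged weights.
merge 3/158 + 23/158 → 13/79
merge 13/79 + 41/158 → 67/158
merge 41/158 + 25/79 → 91/158
merge 67/158 + 91/158 → 1
L = 13/79 + 67/158 + 91/158 + 1 = 171/79 ≈ 2.165 bits/symbol.

2.165 bits/symbol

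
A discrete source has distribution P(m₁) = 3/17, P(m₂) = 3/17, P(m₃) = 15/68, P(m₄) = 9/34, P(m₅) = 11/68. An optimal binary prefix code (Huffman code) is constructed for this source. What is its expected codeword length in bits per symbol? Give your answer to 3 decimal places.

2.338 bits/symbol

Repeatedly combine the two least-probable nodes; the expected code length is the sum of the merged weights.
merge 11/68 + 3/17 → 23/68
merge 3/17 + 15/68 → 27/68
merge 9/34 + 23/68 → 41/68
merge 27/68 + 41/68 → 1
L = 23/68 + 27/68 + 41/68 + 1 = 159/68 ≈ 2.338 bits/symbol.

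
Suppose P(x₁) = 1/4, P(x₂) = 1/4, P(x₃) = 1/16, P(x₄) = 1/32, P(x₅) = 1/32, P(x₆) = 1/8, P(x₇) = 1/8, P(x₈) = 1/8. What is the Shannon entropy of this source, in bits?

Each probability is a power of 1/2, so log₂(1/p) is an integer.
H = Σ p·log₂(1/p) = 1/4·2 + 1/4·2 + 1/16·4 + 1/32·5 + 1/32·5 + 1/8·3 + 1/8·3 + 1/8·3 = 2.6875 bits.

2.6875 bits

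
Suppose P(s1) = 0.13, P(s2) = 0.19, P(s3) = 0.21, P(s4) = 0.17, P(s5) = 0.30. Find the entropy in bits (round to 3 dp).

2.266 bits

H = −Σ pᵢ log₂ pᵢ.
−0.13·log₂(0.13) = 0.3826
−0.19·log₂(0.19) = 0.4552
−0.21·log₂(0.21) = 0.4728
−0.17·log₂(0.17) = 0.4346
−0.30·log₂(0.30) = 0.5211
Sum ≈ 2.2664 → 2.266 bits.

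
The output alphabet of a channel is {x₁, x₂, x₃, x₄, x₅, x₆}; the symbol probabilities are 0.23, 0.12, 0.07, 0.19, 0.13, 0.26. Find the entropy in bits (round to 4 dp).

2.4664 bits

H = −Σ pᵢ log₂ pᵢ.
−0.23·log₂(0.23) = 0.4877
−0.12·log₂(0.12) = 0.3671
−0.07·log₂(0.07) = 0.2686
−0.19·log₂(0.19) = 0.4552
−0.13·log₂(0.13) = 0.3826
−0.26·log₂(0.26) = 0.5053
Sum ≈ 2.4664 → 2.4664 bits.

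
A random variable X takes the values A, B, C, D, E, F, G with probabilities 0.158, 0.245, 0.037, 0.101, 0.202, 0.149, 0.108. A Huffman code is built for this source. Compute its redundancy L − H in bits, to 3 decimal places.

Entropy H = −Σ p log₂ p ≈ 2.6499 bits.
Huffman merges: 37/1000+101/1000→69/500; 27/250+69/500→123/500; 149/1000+79/500→307/1000; 101/500+49/200→447/1000; 123/500+307/1000→553/1000; 447/1000+553/1000→1. L = 2691/1000 ≈ 2.6910.
L − H = 2.6910 − 2.6499 = 0.041 bits.

0.041 bits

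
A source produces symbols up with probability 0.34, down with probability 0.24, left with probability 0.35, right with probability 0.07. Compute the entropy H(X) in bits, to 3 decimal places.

H = −Σ pᵢ log₂ pᵢ.
−0.34·log₂(0.34) = 0.5292
−0.24·log₂(0.24) = 0.4941
−0.35·log₂(0.35) = 0.5301
−0.07·log₂(0.07) = 0.2686
Sum ≈ 1.8220 → 1.822 bits.

1.822 bits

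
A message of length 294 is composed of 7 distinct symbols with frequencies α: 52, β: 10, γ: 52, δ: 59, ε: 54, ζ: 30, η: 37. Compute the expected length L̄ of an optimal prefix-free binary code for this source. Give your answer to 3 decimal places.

2.752 bits/symbol

Probabilities are the counts divided by 294.
Repeatedly combine the two least-probable nodes; the expected code length is the sum of the merged weights.
merge 5/147 + 5/49 → 20/147
merge 37/294 + 20/147 → 11/42
merge 26/147 + 26/147 → 52/147
merge 9/49 + 59/294 → 113/294
merge 11/42 + 52/147 → 181/294
merge 113/294 + 181/294 → 1
L = 20/147 + 11/42 + 52/147 + 113/294 + 181/294 + 1 = 809/294 ≈ 2.752 bits/symbol.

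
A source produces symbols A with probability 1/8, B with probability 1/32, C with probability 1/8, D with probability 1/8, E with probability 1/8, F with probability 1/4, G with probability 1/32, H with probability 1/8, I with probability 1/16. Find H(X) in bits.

Each probability is a power of 1/2, so log₂(1/p) is an integer.
H = Σ p·log₂(1/p) = 1/8·3 + 1/32·5 + 1/8·3 + 1/8·3 + 1/8·3 + 1/4·2 + 1/32·5 + 1/8·3 + 1/16·4 = 2.9375 bits.

2.9375 bits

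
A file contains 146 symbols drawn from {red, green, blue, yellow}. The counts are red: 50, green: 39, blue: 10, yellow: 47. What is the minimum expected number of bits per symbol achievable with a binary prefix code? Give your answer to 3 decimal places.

Probabilities are the counts divided by 146.
Repeatedly combine the two least-probable nodes; the expected code length is the sum of the merged weights.
merge 5/73 + 39/146 → 49/146
merge 47/146 + 49/146 → 48/73
merge 25/73 + 48/73 → 1
L = 49/146 + 48/73 + 1 = 291/146 ≈ 1.993 bits/symbol.

1.993 bits/symbol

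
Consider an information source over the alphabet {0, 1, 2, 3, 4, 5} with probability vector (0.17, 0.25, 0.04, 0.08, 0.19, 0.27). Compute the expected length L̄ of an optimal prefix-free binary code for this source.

Repeatedly combine the two least-probable nodes; the expected code length is the sum of the merged weights.
merge 1/25 + 2/25 → 3/25
merge 3/25 + 17/100 → 29/100
merge 19/100 + 1/4 → 11/25
merge 27/100 + 29/100 → 14/25
merge 11/25 + 14/25 → 1
L = 3/25 + 29/100 + 11/25 + 14/25 + 1 = 241/100 = 2.41 bits/symbol.

2.41 bits/symbol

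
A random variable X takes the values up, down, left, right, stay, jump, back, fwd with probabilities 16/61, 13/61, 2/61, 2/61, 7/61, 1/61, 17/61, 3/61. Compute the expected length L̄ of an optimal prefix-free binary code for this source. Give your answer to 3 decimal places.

2.508 bits/symbol

Repeatedly combine the two least-probable nodes; the expected code length is the sum of the merged weights.
merge 1/61 + 2/61 → 3/61
merge 2/61 + 3/61 → 5/61
merge 3/61 + 5/61 → 8/61
merge 7/61 + 8/61 → 15/61
merge 13/61 + 15/61 → 28/61
merge 16/61 + 17/61 → 33/61
merge 28/61 + 33/61 → 1
L = 3/61 + 5/61 + 8/61 + 15/61 + 28/61 + 33/61 + 1 = 153/61 ≈ 2.508 bits/symbol.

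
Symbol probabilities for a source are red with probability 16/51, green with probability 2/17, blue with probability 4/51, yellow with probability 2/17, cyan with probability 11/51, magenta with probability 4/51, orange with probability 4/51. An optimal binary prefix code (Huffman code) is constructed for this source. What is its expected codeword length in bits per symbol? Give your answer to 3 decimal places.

Repeatedly combine the two least-probable nodes; the expected code length is the sum of the merged weights.
merge 4/51 + 4/51 → 8/51
merge 4/51 + 2/17 → 10/51
merge 2/17 + 8/51 → 14/51
merge 10/51 + 11/51 → 7/17
merge 14/51 + 16/51 → 10/17
merge 7/17 + 10/17 → 1
L = 8/51 + 10/51 + 14/51 + 7/17 + 10/17 + 1 = 134/51 ≈ 2.627 bits/symbol.

2.627 bits/symbol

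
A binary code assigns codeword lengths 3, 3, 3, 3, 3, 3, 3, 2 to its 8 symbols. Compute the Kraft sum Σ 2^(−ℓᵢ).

With common denominator 2^3 = 8: Σ 2^(−ℓᵢ) = 1/8 + 1/8 + 1/8 + 1/8 + 1/8 + 1/8 + 1/8 + 2/8 = 9/8 = 1.125.

1.125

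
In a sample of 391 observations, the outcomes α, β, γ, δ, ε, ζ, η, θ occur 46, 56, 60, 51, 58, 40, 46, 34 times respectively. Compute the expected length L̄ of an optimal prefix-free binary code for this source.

Probabilities are the counts divided by 391.
Repeatedly combine the two least-probable nodes; the expected code length is the sum of the merged weights.
merge 2/23 + 40/391 → 74/391
merge 2/17 + 2/17 → 4/17
merge 3/23 + 56/391 → 107/391
merge 58/391 + 60/391 → 118/391
merge 74/391 + 4/17 → 166/391
merge 107/391 + 118/391 → 225/391
merge 166/391 + 225/391 → 1
L = 74/391 + 4/17 + 107/391 + 118/391 + 166/391 + 225/391 + 1 = 3 bits/symbol.

3 bits/symbol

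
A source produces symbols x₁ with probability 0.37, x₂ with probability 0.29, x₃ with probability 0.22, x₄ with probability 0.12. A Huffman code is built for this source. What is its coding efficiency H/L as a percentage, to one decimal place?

96.3%

Entropy H = −Σ p log₂ p ≈ 1.8963 bits.
Huffman merges: 3/25+11/50→17/50; 29/100+17/50→63/100; 37/100+63/100→1. L = 197/100 ≈ 1.9700.
Efficiency = H/L = 1.8963/1.9700 = 96.3%.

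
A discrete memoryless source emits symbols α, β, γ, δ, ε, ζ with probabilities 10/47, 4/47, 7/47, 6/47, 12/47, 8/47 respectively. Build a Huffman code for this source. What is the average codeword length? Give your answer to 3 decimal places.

Repeatedly combine the two least-probable nodes; the expected code length is the sum of the merged weights.
merge 4/47 + 6/47 → 10/47
merge 7/47 + 8/47 → 15/47
merge 10/47 + 10/47 → 20/47
merge 12/47 + 15/47 → 27/47
merge 20/47 + 27/47 → 1
L = 10/47 + 15/47 + 20/47 + 27/47 + 1 = 119/47 ≈ 2.532 bits/symbol.

2.532 bits/symbol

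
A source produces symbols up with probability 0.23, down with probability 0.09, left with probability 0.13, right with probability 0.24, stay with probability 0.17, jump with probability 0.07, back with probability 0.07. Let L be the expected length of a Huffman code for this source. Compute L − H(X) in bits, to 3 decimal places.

0.021 bits

Entropy H = −Σ p log₂ p ≈ 2.6488 bits.
Huffman merges: 7/100+7/100→7/50; 9/100+13/100→11/50; 7/50+17/100→31/100; 11/50+23/100→9/20; 6/25+31/100→11/20; 9/20+11/20→1. L = 267/100 ≈ 2.6700.
L − H = 2.6700 − 2.6488 = 0.021 bits.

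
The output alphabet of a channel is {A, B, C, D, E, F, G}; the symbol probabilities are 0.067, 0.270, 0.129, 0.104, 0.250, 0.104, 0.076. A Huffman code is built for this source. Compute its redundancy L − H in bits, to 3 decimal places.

Entropy H = −Σ p log₂ p ≈ 2.6142 bits.
Huffman merges: 67/1000+19/250→143/1000; 13/125+13/125→26/125; 129/1000+143/1000→34/125; 26/125+1/4→229/500; 27/100+34/125→271/500; 229/500+271/500→1. L = 2623/1000 ≈ 2.6230.
L − H = 2.6230 − 2.6142 = 0.009 bits.

0.009 bits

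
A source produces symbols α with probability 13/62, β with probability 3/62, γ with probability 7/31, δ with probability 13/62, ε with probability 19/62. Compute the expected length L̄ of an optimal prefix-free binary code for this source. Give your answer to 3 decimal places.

2.258 bits/symbol

Repeatedly combine the two least-probable nodes; the expected code length is the sum of the merged weights.
merge 3/62 + 13/62 → 8/31
merge 13/62 + 7/31 → 27/62
merge 8/31 + 19/62 → 35/62
merge 27/62 + 35/62 → 1
L = 8/31 + 27/62 + 35/62 + 1 = 70/31 ≈ 2.258 bits/symbol.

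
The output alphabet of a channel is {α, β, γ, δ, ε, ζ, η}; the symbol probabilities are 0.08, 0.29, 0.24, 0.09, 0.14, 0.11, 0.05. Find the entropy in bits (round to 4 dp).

2.5797 bits

H = −Σ pᵢ log₂ pᵢ.
−0.08·log₂(0.08) = 0.2915
−0.29·log₂(0.29) = 0.5179
−0.24·log₂(0.24) = 0.4941
−0.09·log₂(0.09) = 0.3127
−0.14·log₂(0.14) = 0.3971
−0.11·log₂(0.11) = 0.3503
−0.05·log₂(0.05) = 0.2161
Sum ≈ 2.5797 → 2.5797 bits.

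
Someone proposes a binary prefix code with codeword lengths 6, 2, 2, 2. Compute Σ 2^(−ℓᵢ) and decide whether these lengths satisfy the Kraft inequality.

With common denominator 2^6 = 64: Σ 2^(−ℓᵢ) = 1/64 + 16/64 + 16/64 + 16/64 = 49/64 = 0.765625.
Kraft's inequality requires Σ ≤ 1; here Σ = 0.765625 ≤ 1, so such a prefix code exists.

0.765625; yes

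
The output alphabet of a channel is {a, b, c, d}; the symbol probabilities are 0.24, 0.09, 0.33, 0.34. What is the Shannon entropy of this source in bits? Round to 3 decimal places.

1.864 bits

H = −Σ pᵢ log₂ pᵢ.
−0.24·log₂(0.24) = 0.4941
−0.09·log₂(0.09) = 0.3127
−0.33·log₂(0.33) = 0.5278
−0.34·log₂(0.34) = 0.5292
Sum ≈ 1.8638 → 1.864 bits.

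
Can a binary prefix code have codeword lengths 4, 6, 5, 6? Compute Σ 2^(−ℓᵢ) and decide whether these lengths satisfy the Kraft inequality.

0.125; yes

With common denominator 2^6 = 64: Σ 2^(−ℓᵢ) = 4/64 + 1/64 + 2/64 + 1/64 = 8/64 = 0.125.
Kraft's inequality requires Σ ≤ 1; here Σ = 0.125 ≤ 1, so such a prefix code exists.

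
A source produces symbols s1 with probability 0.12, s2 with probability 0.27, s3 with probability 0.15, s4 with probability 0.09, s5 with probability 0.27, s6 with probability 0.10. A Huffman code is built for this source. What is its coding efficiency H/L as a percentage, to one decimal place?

Entropy H = −Σ p log₂ p ≈ 2.4425 bits.
Huffman merges: 9/100+1/10→19/100; 3/25+3/20→27/100; 19/100+27/100→23/50; 27/100+27/100→27/50; 23/50+27/50→1. L = 123/50 ≈ 2.4600.
Efficiency = H/L = 2.4425/2.4600 = 99.3%.

99.3%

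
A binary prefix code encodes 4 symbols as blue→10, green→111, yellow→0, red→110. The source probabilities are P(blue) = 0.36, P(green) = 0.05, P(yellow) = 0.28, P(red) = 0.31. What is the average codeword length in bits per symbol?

2.08 bits/symbol

L̄ = Σ pᵢ·ℓᵢ = 0.36·2 + 0.05·3 + 0.28·1 + 0.31·3 = 2.08 bits/symbol.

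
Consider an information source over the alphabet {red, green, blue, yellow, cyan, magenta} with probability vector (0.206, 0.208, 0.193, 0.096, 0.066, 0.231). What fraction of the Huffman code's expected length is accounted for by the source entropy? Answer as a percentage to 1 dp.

98.2%

Entropy H = −Σ p log₂ p ≈ 2.4705 bits.
Huffman merges: 33/500+12/125→81/500; 81/500+193/1000→71/200; 103/500+26/125→207/500; 231/1000+71/200→293/500; 207/500+293/500→1. L = 2517/1000 ≈ 2.5170.
Efficiency = H/L = 2.4705/2.5170 = 98.2%.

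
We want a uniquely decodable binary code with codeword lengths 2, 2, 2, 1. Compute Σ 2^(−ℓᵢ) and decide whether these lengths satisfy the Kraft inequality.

With common denominator 2^2 = 4: Σ 2^(−ℓᵢ) = 1/4 + 1/4 + 1/4 + 2/4 = 5/4 = 1.25.
Kraft's inequality requires Σ ≤ 1; here Σ = 1.25 > 1, so no such prefix code exists.

1.25; no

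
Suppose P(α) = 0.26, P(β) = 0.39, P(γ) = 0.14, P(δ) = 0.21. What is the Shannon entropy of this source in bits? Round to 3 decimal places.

H = −Σ pᵢ log₂ pᵢ.
−0.26·log₂(0.26) = 0.5053
−0.39·log₂(0.39) = 0.5298
−0.14·log₂(0.14) = 0.3971
−0.21·log₂(0.21) = 0.4728
Sum ≈ 1.9050 → 1.905 bits.

1.905 bits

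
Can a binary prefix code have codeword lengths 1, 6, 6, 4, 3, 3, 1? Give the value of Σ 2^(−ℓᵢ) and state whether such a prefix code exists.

1.34375; no

With common denominator 2^6 = 64: Σ 2^(−ℓᵢ) = 32/64 + 1/64 + 1/64 + 4/64 + 8/64 + 8/64 + 32/64 = 86/64 = 1.34375.
Kraft's inequality requires Σ ≤ 1; here Σ = 1.34375 > 1, so no such prefix code exists.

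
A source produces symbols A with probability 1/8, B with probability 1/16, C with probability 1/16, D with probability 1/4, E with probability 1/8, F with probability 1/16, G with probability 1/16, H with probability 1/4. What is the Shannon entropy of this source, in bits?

Each probability is a power of 1/2, so log₂(1/p) is an integer.
H = Σ p·log₂(1/p) = 1/8·3 + 1/16·4 + 1/16·4 + 1/4·2 + 1/8·3 + 1/16·4 + 1/16·4 + 1/4·2 = 2.75 bits.

2.75 bits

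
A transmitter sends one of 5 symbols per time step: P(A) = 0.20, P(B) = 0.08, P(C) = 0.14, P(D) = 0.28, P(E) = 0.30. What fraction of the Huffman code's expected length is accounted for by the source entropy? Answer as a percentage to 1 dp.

Entropy H = −Σ p log₂ p ≈ 2.1883 bits.
Huffman merges: 2/25+7/50→11/50; 1/5+11/50→21/50; 7/25+3/10→29/50; 21/50+29/50→1. L = 111/50 ≈ 2.2200.
Efficiency = H/L = 2.1883/2.2200 = 98.6%.

98.6%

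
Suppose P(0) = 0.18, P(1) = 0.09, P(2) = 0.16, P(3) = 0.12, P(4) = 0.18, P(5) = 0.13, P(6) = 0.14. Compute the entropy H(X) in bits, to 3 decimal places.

2.773 bits

H = −Σ pᵢ log₂ pᵢ.
−0.18·log₂(0.18) = 0.4453
−0.09·log₂(0.09) = 0.3127
−0.16·log₂(0.16) = 0.4230
−0.12·log₂(0.12) = 0.3671
−0.18·log₂(0.18) = 0.4453
−0.13·log₂(0.13) = 0.3826
−0.14·log₂(0.14) = 0.3971
Sum ≈ 2.7731 → 2.773 bits.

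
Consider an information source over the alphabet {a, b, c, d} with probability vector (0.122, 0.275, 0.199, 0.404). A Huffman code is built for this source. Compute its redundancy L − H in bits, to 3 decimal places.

0.043 bits

Entropy H = −Σ p log₂ p ≈ 1.8742 bits.
Huffman merges: 61/500+199/1000→321/1000; 11/40+321/1000→149/250; 101/250+149/250→1. L = 1917/1000 ≈ 1.9170.
L − H = 1.9170 − 1.8742 = 0.043 bits.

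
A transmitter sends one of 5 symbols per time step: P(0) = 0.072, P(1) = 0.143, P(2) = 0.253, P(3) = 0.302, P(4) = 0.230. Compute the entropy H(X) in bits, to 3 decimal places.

2.186 bits

H = −Σ pᵢ log₂ pᵢ.
−0.072·log₂(0.072) = 0.2733
−0.143·log₂(0.143) = 0.4012
−0.253·log₂(0.253) = 0.5016
−0.302·log₂(0.302) = 0.5217
−0.230·log₂(0.230) = 0.4877
Sum ≈ 2.1855 → 2.186 bits.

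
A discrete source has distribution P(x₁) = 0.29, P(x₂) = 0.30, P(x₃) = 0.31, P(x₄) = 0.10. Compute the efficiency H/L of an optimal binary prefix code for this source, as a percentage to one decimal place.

Entropy H = −Σ p log₂ p ≈ 1.8950 bits.
Huffman merges: 1/10+29/100→39/100; 3/10+31/100→61/100; 39/100+61/100→1. L = 2 ≈ 2.0000.
Efficiency = H/L = 1.8950/2.0000 = 94.7%.

94.7%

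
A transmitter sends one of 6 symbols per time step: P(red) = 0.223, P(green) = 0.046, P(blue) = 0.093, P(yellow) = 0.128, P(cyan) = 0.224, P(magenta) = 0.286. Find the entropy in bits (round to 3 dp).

H = −Σ pᵢ log₂ pᵢ.
−0.223·log₂(0.223) = 0.4828
−0.046·log₂(0.046) = 0.2043
−0.093·log₂(0.093) = 0.3187
−0.128·log₂(0.128) = 0.3796
−0.224·log₂(0.224) = 0.4835
−0.286·log₂(0.286) = 0.5165
Sum ≈ 2.3854 → 2.385 bits.

2.385 bits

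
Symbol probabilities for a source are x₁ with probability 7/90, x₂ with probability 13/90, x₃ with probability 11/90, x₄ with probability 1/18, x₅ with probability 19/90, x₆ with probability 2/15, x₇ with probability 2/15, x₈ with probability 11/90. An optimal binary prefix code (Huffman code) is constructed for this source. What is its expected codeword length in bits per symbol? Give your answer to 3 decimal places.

Repeatedly combine the two least-probable nodes; the expected code length is the sum of the merged weights.
merge 1/18 + 7/90 → 2/15
merge 11/90 + 11/90 → 11/45
merge 2/15 + 2/15 → 4/15
merge 2/15 + 13/90 → 5/18
merge 19/90 + 11/45 → 41/90
merge 4/15 + 5/18 → 49/90
merge 41/90 + 49/90 → 1
L = 2/15 + 11/45 + 4/15 + 5/18 + 41/90 + 49/90 + 1 = 263/90 ≈ 2.922 bits/symbol.

2.922 bits/symbol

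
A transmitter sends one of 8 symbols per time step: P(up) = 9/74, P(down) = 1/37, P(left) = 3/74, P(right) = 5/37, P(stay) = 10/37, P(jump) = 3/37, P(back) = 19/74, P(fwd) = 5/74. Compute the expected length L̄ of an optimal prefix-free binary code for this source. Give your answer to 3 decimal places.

2.676 bits/symbol

Repeatedly combine the two least-probable nodes; the expected code length is the sum of the merged weights.
merge 1/37 + 3/74 → 5/74
merge 5/74 + 5/74 → 5/37
merge 3/37 + 9/74 → 15/74
merge 5/37 + 5/37 → 10/37
merge 15/74 + 19/74 → 17/37
merge 10/37 + 10/37 → 20/37
merge 17/37 + 20/37 → 1
L = 5/74 + 5/37 + 15/74 + 10/37 + 17/37 + 20/37 + 1 = 99/37 ≈ 2.676 bits/symbol.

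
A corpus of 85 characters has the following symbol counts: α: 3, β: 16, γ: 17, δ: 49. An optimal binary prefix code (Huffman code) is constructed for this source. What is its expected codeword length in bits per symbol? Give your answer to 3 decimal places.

Probabilities are the counts divided by 85.
Repeatedly combine the two least-probable nodes; the expected code length is the sum of the merged weights.
merge 3/85 + 16/85 → 19/85
merge 1/5 + 19/85 → 36/85
merge 36/85 + 49/85 → 1
L = 19/85 + 36/85 + 1 = 28/17 ≈ 1.647 bits/symbol.

1.647 bits/symbol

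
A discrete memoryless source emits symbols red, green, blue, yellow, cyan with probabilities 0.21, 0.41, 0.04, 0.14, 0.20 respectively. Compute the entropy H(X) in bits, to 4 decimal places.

2.0475 bits

H = −Σ pᵢ log₂ pᵢ.
−0.21·log₂(0.21) = 0.4728
−0.41·log₂(0.41) = 0.5274
−0.04·log₂(0.04) = 0.1858
−0.14·log₂(0.14) = 0.3971
−0.20·log₂(0.20) = 0.4644
Sum ≈ 2.0475 → 2.0475 bits.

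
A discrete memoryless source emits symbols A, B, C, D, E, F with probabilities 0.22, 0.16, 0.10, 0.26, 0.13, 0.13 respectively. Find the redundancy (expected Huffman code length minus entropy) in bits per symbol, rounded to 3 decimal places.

0.014 bits

Entropy H = −Σ p log₂ p ≈ 2.5064 bits.
Huffman merges: 1/10+13/100→23/100; 13/100+4/25→29/100; 11/50+23/100→9/20; 13/50+29/100→11/20; 9/20+11/20→1. L = 63/25 ≈ 2.5200.
L − H = 2.5200 − 2.5064 = 0.014 bits.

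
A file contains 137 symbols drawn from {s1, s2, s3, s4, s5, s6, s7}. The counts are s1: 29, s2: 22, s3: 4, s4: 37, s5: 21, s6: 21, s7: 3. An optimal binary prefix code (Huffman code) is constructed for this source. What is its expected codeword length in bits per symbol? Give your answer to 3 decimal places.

2.569 bits/symbol

Probabilities are the counts divided by 137.
Repeatedly combine the two least-probable nodes; the expected code length is the sum of the merged weights.
merge 3/137 + 4/137 → 7/137
merge 7/137 + 21/137 → 28/137
merge 21/137 + 22/137 → 43/137
merge 28/137 + 29/137 → 57/137
merge 37/137 + 43/137 → 80/137
merge 57/137 + 80/137 → 1
L = 7/137 + 28/137 + 43/137 + 57/137 + 80/137 + 1 = 352/137 ≈ 2.569 bits/symbol.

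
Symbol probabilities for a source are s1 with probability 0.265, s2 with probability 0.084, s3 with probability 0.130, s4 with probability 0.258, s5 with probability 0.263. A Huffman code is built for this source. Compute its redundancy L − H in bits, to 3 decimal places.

Entropy H = −Σ p log₂ p ≈ 2.2016 bits.
Huffman merges: 21/250+13/100→107/500; 107/500+129/500→59/125; 263/1000+53/200→66/125; 59/125+66/125→1. L = 1107/500 ≈ 2.2140.
L − H = 2.2140 − 2.2016 = 0.012 bits.

0.012 bits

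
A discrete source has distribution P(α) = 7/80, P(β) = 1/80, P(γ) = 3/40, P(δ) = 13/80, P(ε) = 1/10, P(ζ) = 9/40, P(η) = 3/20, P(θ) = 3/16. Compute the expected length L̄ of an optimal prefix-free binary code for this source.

2.85 bits/symbol

Repeatedly combine the two least-probable nodes; the expected code length is the sum of the merged weights.
merge 1/80 + 3/40 → 7/80
merge 7/80 + 7/80 → 7/40
merge 1/10 + 3/20 → 1/4
merge 13/80 + 7/40 → 27/80
merge 3/16 + 9/40 → 33/80
merge 1/4 + 27/80 → 47/80
merge 33/80 + 47/80 → 1
L = 7/80 + 7/40 + 1/4 + 27/80 + 33/80 + 47/80 + 1 = 57/20 = 2.85 bits/symbol.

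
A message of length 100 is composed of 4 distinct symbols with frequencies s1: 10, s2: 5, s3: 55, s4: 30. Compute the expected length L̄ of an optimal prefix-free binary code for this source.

Probabilities are the counts divided by 100.
Repeatedly combine the two least-probable nodes; the expected code length is the sum of the merged weights.
merge 1/20 + 1/10 → 3/20
merge 3/20 + 3/10 → 9/20
merge 9/20 + 11/20 → 1
L = 3/20 + 9/20 + 1 = 8/5 = 1.6 bits/symbol.

1.6 bits/symbol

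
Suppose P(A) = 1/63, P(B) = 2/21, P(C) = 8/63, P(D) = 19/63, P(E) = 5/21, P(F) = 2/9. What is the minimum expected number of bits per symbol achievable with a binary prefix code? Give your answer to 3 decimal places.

2.349 bits/symbol

Repeatedly combine the two least-probable nodes; the expected code length is the sum of the merged weights.
merge 1/63 + 2/21 → 1/9
merge 1/9 + 8/63 → 5/21
merge 2/9 + 5/21 → 29/63
merge 5/21 + 19/63 → 34/63
merge 29/63 + 34/63 → 1
L = 1/9 + 5/21 + 29/63 + 34/63 + 1 = 148/63 ≈ 2.349 bits/symbol.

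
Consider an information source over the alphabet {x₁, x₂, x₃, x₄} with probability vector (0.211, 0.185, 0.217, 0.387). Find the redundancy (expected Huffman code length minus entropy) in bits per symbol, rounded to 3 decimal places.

Entropy H = −Σ p log₂ p ≈ 1.9323 bits.
Huffman merges: 37/200+211/1000→99/250; 217/1000+387/1000→151/250; 99/250+151/250→1. L = 2 ≈ 2.0000.
L − H = 2.0000 − 1.9323 = 0.068 bits.

0.068 bits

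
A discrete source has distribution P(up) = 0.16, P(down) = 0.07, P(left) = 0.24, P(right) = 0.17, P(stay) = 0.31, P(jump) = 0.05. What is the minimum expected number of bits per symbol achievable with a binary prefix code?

2.4 bits/symbol

Repeatedly combine the two least-probable nodes; the expected code length is the sum of the merged weights.
merge 1/20 + 7/100 → 3/25
merge 3/25 + 4/25 → 7/25
merge 17/100 + 6/25 → 41/100
merge 7/25 + 31/100 → 59/100
merge 41/100 + 59/100 → 1
L = 3/25 + 7/25 + 41/100 + 59/100 + 1 = 12/5 = 2.4 bits/symbol.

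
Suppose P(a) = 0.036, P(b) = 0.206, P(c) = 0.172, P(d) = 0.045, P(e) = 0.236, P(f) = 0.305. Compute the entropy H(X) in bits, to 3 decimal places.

H = −Σ pᵢ log₂ pᵢ.
−0.036·log₂(0.036) = 0.1727
−0.206·log₂(0.206) = 0.4695
−0.172·log₂(0.172) = 0.4368
−0.045·log₂(0.045) = 0.2013
−0.236·log₂(0.236) = 0.4916
−0.305·log₂(0.305) = 0.5225
Sum ≈ 2.2944 → 2.294 bits.

2.294 bits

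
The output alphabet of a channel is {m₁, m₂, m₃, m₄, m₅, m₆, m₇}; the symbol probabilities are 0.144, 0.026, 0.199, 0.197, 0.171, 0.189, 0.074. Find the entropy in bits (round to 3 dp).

2.633 bits

H = −Σ pᵢ log₂ pᵢ.
−0.144·log₂(0.144) = 0.4026
−0.026·log₂(0.026) = 0.1369
−0.199·log₂(0.199) = 0.4635
−0.197·log₂(0.197) = 0.4617
−0.171·log₂(0.171) = 0.4357
−0.189·log₂(0.189) = 0.4543
−0.074·log₂(0.074) = 0.2780
Sum ≈ 2.6327 → 2.633 bits.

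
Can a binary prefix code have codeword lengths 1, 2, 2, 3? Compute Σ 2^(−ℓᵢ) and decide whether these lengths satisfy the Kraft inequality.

1.125; no

With common denominator 2^3 = 8: Σ 2^(−ℓᵢ) = 4/8 + 2/8 + 2/8 + 1/8 = 9/8 = 1.125.
Kraft's inequality requires Σ ≤ 1; here Σ = 1.125 > 1, so no such prefix code exists.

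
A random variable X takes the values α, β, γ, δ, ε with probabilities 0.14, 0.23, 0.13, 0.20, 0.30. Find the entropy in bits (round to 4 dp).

2.2529 bits

H = −Σ pᵢ log₂ pᵢ.
−0.14·log₂(0.14) = 0.3971
−0.23·log₂(0.23) = 0.4877
−0.13·log₂(0.13) = 0.3826
−0.20·log₂(0.20) = 0.4644
−0.30·log₂(0.30) = 0.5211
Sum ≈ 2.2529 → 2.2529 bits.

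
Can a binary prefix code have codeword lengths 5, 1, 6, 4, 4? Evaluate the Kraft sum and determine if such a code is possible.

0.671875; yes

With common denominator 2^6 = 64: Σ 2^(−ℓᵢ) = 2/64 + 32/64 + 1/64 + 4/64 + 4/64 = 43/64 = 0.671875.
Kraft's inequality requires Σ ≤ 1; here Σ = 0.671875 ≤ 1, so such a prefix code exists.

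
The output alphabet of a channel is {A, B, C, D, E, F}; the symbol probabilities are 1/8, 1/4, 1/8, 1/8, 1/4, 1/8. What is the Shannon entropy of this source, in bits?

2.5 bits

Each probability is a power of 1/2, so log₂(1/p) is an integer.
H = Σ p·log₂(1/p) = 1/8·3 + 1/4·2 + 1/8·3 + 1/8·3 + 1/4·2 + 1/8·3 = 2.5 bits.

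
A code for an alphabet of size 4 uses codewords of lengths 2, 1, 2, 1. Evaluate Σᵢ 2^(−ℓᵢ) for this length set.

With common denominator 2^2 = 4: Σ 2^(−ℓᵢ) = 1/4 + 2/4 + 1/4 + 2/4 = 6/4 = 1.5.

1.5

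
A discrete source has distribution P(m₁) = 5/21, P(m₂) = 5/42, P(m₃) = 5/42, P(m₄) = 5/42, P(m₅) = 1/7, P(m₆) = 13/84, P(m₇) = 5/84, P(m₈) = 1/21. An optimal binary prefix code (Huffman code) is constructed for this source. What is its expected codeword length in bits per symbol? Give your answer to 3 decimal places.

Repeatedly combine the two least-probable nodes; the expected code length is the sum of the merged weights.
merge 1/21 + 5/84 → 3/28
merge 3/28 + 5/42 → 19/84
merge 5/42 + 5/42 → 5/21
merge 1/7 + 13/84 → 25/84
merge 19/84 + 5/21 → 13/28
merge 5/21 + 25/84 → 15/28
merge 13/28 + 15/28 → 1
L = 3/28 + 19/84 + 5/21 + 25/84 + 13/28 + 15/28 + 1 = 241/84 ≈ 2.869 bits/symbol.

2.869 bits/symbol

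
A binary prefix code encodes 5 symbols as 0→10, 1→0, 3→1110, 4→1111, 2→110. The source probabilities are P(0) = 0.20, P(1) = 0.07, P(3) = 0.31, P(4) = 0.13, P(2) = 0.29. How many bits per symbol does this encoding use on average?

L̄ = Σ pᵢ·ℓᵢ = 0.20·2 + 0.07·1 + 0.31·4 + 0.13·4 + 0.29·3 = 3.1 bits/symbol.

3.1 bits/symbol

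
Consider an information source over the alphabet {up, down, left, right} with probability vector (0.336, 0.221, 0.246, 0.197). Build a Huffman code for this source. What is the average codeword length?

2 bits/symbol

Repeatedly combine the two least-probable nodes; the expected code length is the sum of the merged weights.
merge 197/1000 + 221/1000 → 209/500
merge 123/500 + 42/125 → 291/500
merge 209/500 + 291/500 → 1
L = 209/500 + 291/500 + 1 = 2 bits/symbol.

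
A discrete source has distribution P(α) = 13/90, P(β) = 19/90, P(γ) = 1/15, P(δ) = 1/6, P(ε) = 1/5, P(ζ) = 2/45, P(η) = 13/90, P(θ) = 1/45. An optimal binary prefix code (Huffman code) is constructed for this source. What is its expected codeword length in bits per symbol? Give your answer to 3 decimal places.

Repeatedly combine the two least-probable nodes; the expected code length is the sum of the merged weights.
merge 1/45 + 2/45 → 1/15
merge 1/15 + 1/15 → 2/15
merge 2/15 + 13/90 → 5/18
merge 13/90 + 1/6 → 14/45
merge 1/5 + 19/90 → 37/90
merge 5/18 + 14/45 → 53/90
merge 37/90 + 53/90 → 1
L = 1/15 + 2/15 + 5/18 + 14/45 + 37/90 + 53/90 + 1 = 251/90 ≈ 2.789 bits/symbol.

2.789 bits/symbol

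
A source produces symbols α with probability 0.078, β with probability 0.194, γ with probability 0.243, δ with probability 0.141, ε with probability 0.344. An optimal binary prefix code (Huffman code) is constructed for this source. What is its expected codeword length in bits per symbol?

2.219 bits/symbol

Repeatedly combine the two least-probable nodes; the expected code length is the sum of the merged weights.
merge 39/500 + 141/1000 → 219/1000
merge 97/500 + 219/1000 → 413/1000
merge 243/1000 + 43/125 → 587/1000
merge 413/1000 + 587/1000 → 1
L = 219/1000 + 413/1000 + 587/1000 + 1 = 2219/1000 = 2.219 bits/symbol.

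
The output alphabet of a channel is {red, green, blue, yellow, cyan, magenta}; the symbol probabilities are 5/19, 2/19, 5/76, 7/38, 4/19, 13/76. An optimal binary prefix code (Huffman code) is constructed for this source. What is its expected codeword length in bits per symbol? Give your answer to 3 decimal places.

2.513 bits/symbol

Repeatedly combine the two least-probable nodes; the expected code length is the sum of the merged weights.
merge 5/76 + 2/19 → 13/76
merge 13/76 + 13/76 → 13/38
merge 7/38 + 4/19 → 15/38
merge 5/19 + 13/38 → 23/38
merge 15/38 + 23/38 → 1
L = 13/76 + 13/38 + 15/38 + 23/38 + 1 = 191/76 ≈ 2.513 bits/symbol.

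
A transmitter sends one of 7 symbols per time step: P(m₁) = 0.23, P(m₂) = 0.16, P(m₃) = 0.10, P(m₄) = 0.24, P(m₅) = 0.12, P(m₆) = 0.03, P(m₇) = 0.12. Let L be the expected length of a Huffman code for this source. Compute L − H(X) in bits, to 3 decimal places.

0.037 bits

Entropy H = −Σ p log₂ p ≈ 2.6229 bits.
Huffman merges: 3/100+1/10→13/100; 3/25+3/25→6/25; 13/100+4/25→29/100; 23/100+6/25→47/100; 6/25+29/100→53/100; 47/100+53/100→1. L = 133/50 ≈ 2.6600.
L − H = 2.6600 − 2.6229 = 0.037 bits.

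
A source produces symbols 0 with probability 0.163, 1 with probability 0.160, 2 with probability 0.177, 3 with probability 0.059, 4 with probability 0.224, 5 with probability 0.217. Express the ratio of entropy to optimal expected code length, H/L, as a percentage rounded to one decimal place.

97.5%

Entropy H = −Σ p log₂ p ≈ 2.4945 bits.
Huffman merges: 59/1000+4/25→219/1000; 163/1000+177/1000→17/50; 217/1000+219/1000→109/250; 28/125+17/50→141/250; 109/250+141/250→1. L = 2559/1000 ≈ 2.5590.
Efficiency = H/L = 2.4945/2.5590 = 97.5%.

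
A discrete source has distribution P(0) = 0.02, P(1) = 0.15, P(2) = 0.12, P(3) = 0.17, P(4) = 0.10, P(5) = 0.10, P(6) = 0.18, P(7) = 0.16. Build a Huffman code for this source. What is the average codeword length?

Repeatedly combine the two least-probable nodes; the expected code length is the sum of the merged weights.
merge 1/50 + 1/10 → 3/25
merge 1/10 + 3/25 → 11/50
merge 3/25 + 3/20 → 27/100
merge 4/25 + 17/100 → 33/100
merge 9/50 + 11/50 → 2/5
merge 27/100 + 33/100 → 3/5
merge 2/5 + 3/5 → 1
L = 3/25 + 11/50 + 27/100 + 33/100 + 2/5 + 3/5 + 1 = 147/50 = 2.94 bits/symbol.

2.94 bits/symbol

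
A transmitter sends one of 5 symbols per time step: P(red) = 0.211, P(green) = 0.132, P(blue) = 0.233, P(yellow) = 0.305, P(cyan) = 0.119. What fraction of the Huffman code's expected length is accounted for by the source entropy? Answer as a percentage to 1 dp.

Entropy H = −Σ p log₂ p ≈ 2.2369 bits.
Huffman merges: 119/1000+33/250→251/1000; 211/1000+233/1000→111/250; 251/1000+61/200→139/250; 111/250+139/250→1. L = 2251/1000 ≈ 2.2510.
Efficiency = H/L = 2.2369/2.2510 = 99.4%.

99.4%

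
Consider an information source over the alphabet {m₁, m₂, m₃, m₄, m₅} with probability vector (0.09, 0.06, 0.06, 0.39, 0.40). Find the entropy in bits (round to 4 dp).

1.8583 bits

H = −Σ pᵢ log₂ pᵢ.
−0.09·log₂(0.09) = 0.3127
−0.06·log₂(0.06) = 0.2435
−0.06·log₂(0.06) = 0.2435
−0.39·log₂(0.39) = 0.5298
−0.40·log₂(0.40) = 0.5288
Sum ≈ 1.8583 → 1.8583 bits.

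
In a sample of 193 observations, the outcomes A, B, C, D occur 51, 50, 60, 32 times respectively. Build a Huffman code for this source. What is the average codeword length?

Probabilities are the counts divided by 193.
Repeatedly combine the two least-probable nodes; the expected code length is the sum of the merged weights.
merge 32/193 + 50/193 → 82/193
merge 51/193 + 60/193 → 111/193
merge 82/193 + 111/193 → 1
L = 82/193 + 111/193 + 1 = 2 bits/symbol.

2 bits/symbol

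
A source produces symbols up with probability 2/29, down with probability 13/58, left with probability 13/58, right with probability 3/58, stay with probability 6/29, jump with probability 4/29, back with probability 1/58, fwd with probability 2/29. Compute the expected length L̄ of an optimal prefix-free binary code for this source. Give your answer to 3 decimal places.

Repeatedly combine the two least-probable nodes; the expected code length is the sum of the merged weights.
merge 1/58 + 3/58 → 2/29
merge 2/29 + 2/29 → 4/29
merge 2/29 + 4/29 → 6/29
merge 4/29 + 6/29 → 10/29
merge 6/29 + 13/58 → 25/58
merge 13/58 + 10/29 → 33/58
merge 25/58 + 33/58 → 1
L = 2/29 + 4/29 + 6/29 + 10/29 + 25/58 + 33/58 + 1 = 80/29 ≈ 2.759 bits/symbol.

2.759 bits/symbol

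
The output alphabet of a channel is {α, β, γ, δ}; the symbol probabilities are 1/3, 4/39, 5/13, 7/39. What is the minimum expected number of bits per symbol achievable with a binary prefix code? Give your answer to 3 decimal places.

1.897 bits/symbol

Repeatedly combine the two least-probable nodes; the expected code length is the sum of the merged weights.
merge 4/39 + 7/39 → 11/39
merge 11/39 + 1/3 → 8/13
merge 5/13 + 8/13 → 1
L = 11/39 + 8/13 + 1 = 74/39 ≈ 1.897 bits/symbol.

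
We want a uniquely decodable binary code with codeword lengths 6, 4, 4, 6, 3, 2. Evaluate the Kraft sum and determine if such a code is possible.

0.53125; yes

With common denominator 2^6 = 64: Σ 2^(−ℓᵢ) = 1/64 + 4/64 + 4/64 + 1/64 + 8/64 + 16/64 = 34/64 = 0.53125.
Kraft's inequality requires Σ ≤ 1; here Σ = 0.53125 ≤ 1, so such a prefix code exists.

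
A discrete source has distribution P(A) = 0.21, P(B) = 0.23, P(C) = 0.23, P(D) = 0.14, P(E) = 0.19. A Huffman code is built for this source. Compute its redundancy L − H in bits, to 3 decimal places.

0.030 bits

Entropy H = −Σ p log₂ p ≈ 2.3005 bits.
Huffman merges: 7/50+19/100→33/100; 21/100+23/100→11/25; 23/100+33/100→14/25; 11/25+14/25→1. L = 233/100 ≈ 2.3300.
L − H = 2.3300 − 2.3005 = 0.030 bits.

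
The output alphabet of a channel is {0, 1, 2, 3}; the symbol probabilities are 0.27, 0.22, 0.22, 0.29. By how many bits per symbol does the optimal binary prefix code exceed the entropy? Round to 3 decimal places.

Entropy H = −Σ p log₂ p ≈ 1.9891 bits.
Huffman merges: 11/50+11/50→11/25; 27/100+29/100→14/25; 11/25+14/25→1. L = 2 ≈ 2.0000.
L − H = 2.0000 − 1.9891 = 0.011 bits.

0.011 bits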